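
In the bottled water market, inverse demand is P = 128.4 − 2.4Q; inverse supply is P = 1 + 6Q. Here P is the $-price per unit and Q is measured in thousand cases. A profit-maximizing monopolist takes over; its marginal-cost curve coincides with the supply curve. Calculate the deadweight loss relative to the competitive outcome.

$47.71 thousand

Competitive equilibrium: 128.4 − 2.4Q = 1 + 6Q → Q* = 15.1667, P* = 92.
Marginal revenue: MR = 128.4 − 4.8Q. Set MR = MC: 128.4 − 4.8Q = 1 + 6Q → Q_m = 11.7963.
Price P_m = 128.4 − 2.4·11.7963 = 100.0889; MC(Q_m) = 1 + 6·11.7963 = 71.7778.
Competitive Q* = 15.1667, so ΔQ = 3.3704; wedge = 100.0889 − 71.7778 = 28.3111.
Deadweight loss = ½ × 3.3704 × 28.3111 = $47.71 thousand.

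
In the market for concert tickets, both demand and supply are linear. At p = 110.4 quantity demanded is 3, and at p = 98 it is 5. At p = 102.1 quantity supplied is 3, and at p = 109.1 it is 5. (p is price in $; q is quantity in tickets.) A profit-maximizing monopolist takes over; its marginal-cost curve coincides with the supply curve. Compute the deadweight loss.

Demand slope = (98 − 110.4)/(5 − 3) = −6.2, so p = 129 − 6.2q.
Supply slope = (109.1 − 102.1)/(5 − 3) = 3.5, so p = 91.6 + 3.5q.
Competitive equilibrium: 129 − 6.2q = 91.6 + 3.5q → q* = 3.8557, p* = 105.0948.
Marginal revenue: MR = 129 − 12.4q. Set MR = MC: 129 − 12.4q = 91.6 + 3.5q → q_m = 2.3522.
Price p_m = 129 − 6.2·2.3522 = 114.4164; MC(q_m) = 91.6 + 3.5·2.3522 = 99.8327.
Competitive q* = 3.8557, so Δq = 1.5035; wedge = 114.4164 − 99.8327 = 14.5837.
DWL = ½ × 1.5035 × 14.5837 = $10.96.

$10.96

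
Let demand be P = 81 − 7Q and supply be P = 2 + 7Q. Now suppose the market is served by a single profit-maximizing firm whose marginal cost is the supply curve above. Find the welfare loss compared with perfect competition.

Competitive equilibrium: 81 − 7Q = 2 + 7Q → Q* = 5.6429, P* = 41.5.
Marginal revenue: MR = 81 − 14Q. Set MR = MC: 81 − 14Q = 2 + 7Q → Q_m = 3.7619.
Price P_m = 81 − 7·3.7619 = 54.6667; MC(Q_m) = 2 + 7·3.7619 = 28.3333.
Competitive Q* = 5.6429, so ΔQ = 1.881; wedge = 54.6667 − 28.3333 = 26.3334.
The triangle = ½ × 1.881 × 26.3334 = 24.77.

24.77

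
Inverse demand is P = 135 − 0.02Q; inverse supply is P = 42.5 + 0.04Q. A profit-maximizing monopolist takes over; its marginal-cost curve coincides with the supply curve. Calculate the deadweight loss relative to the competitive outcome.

Competitive equilibrium: 135 − 0.02Q = 42.5 + 0.04Q → Q* = 1541.6667, P* = 104.1667.
Marginal revenue: MR = 135 − 0.04Q. Set MR = MC: 135 − 0.04Q = 42.5 + 0.04Q → Q_m = 1156.25.
Price P_m = 135 − 0.02·1156.25 = 111.875; MC(Q_m) = 42.5 + 0.04·1156.25 = 88.75.
Competitive Q* = 1541.6667, so ΔQ = 385.4167; wedge = 111.875 − 88.75 = 23.125.
Deadweight loss = ½ × 385.4167 × 23.125 = 4456.38.

4456.38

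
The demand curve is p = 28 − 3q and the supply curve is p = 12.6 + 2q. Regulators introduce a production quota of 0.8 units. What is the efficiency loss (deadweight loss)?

12.996

Competitive equilibrium: 28 − 3q = 12.6 + 2q → q* = 3.08, p* = 18.76.
At q = 0.8: demand price = 28 − 3·0.8 = 25.6; supply price = 12.6 + 2·0.8 = 14.2.
Δq = 3.08 − 0.8 = 2.28; wedge = 25.6 − 14.2 = 11.4.
Deadweight loss = ½ × 2.28 × 11.4 = 12.996.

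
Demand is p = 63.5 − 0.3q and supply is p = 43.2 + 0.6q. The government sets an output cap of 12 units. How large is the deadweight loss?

Competitive equilibrium: 63.5 − 0.3q = 43.2 + 0.6q → q* = 22.5556, p* = 56.7333.
At q = 12: demand price = 63.5 − 0.3·12 = 59.9; supply price = 43.2 + 0.6·12 = 50.4.
Δq = 22.5556 − 12 = 10.5556; wedge = 59.9 − 50.4 = 9.5.
Welfare loss = ½ × 10.5556 × 9.5 = 50.14.

50.14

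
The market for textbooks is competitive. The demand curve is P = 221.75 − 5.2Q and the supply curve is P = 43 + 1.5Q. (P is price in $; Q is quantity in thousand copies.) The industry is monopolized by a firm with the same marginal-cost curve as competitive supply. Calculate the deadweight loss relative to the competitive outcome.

Competitive equilibrium: 221.75 − 5.2Q = 43 + 1.5Q → Q* = 26.6791, P* = 83.0187.
Marginal revenue: MR = 221.75 − 10.4Q. Set MR = MC: 221.75 − 10.4Q = 43 + 1.5Q → Q_m = 15.021.
Price P_m = 221.75 − 5.2·15.021 = 143.6408; MC(Q_m) = 43 + 1.5·15.021 = 65.5315.
Competitive Q* = 26.6791, so ΔQ = 11.6581; wedge = 143.6408 − 65.5315 = 78.1093.
Welfare loss = ½ × 11.6581 × 78.1093 = $455.30 thousand.

$455.30 thousand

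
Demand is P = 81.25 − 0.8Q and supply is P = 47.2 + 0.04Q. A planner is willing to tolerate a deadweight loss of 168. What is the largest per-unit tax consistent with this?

16.8

Competitive equilibrium: 81.25 − 0.8Q = 47.2 + 0.04Q → Q* = 40.5357, P* = 48.8214.
A tax t gives ΔQ = t/0.84 and wedge t, so DWL = t²/1.68.
t²/1.68 = 168 → t² = 282.24 → t = 16.8.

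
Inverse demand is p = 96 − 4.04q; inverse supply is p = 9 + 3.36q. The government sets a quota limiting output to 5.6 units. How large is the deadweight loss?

Competitive equilibrium: 96 − 4.04q = 9 + 3.36q → q* = 11.7568, p* = 48.5027.
At q = 5.6: demand price = 96 − 4.04·5.6 = 73.376; supply price = 9 + 3.36·5.6 = 27.816.
Δq = 11.7568 − 5.6 = 6.1568; wedge = 73.376 − 27.816 = 45.56.
The triangle = ½ × 6.1568 × 45.56 = 140.25.

140.25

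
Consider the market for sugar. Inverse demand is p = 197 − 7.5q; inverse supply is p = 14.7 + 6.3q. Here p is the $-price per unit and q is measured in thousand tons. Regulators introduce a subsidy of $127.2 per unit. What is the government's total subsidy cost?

Competitive equilibrium: 197 − 7.5q = 14.7 + 6.3q → q* = 13.2101, p* = 97.9239.
The subsidy lowers effective supply by 127.2: p = 6.3q − 112.5.
New quantity: 197 − 7.5q = 6.3q − 112.5 → q' = 22.4275.
Total subsidy cost = 127.2 × 22.4275 = $2852.78 thousand.

$2852.78 thousand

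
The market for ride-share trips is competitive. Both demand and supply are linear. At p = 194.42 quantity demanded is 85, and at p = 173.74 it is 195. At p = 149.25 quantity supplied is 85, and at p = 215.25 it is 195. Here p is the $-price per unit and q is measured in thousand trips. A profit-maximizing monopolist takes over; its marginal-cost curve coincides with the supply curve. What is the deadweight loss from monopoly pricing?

$296.11 thousand

Demand slope = (173.74 − 194.42)/(195 − 85) = −0.188, so p = 210.4 − 0.188q.
Supply slope = (215.25 − 149.25)/(195 − 85) = 0.6, so p = 98.25 + 0.6q.
Competitive equilibrium: 210.4 − 0.188q = 98.25 + 0.6q → q* = 142.3223, p* = 183.6434.
Marginal revenue: MR = 210.4 − 0.376q. Set MR = MC: 210.4 − 0.376q = 98.25 + 0.6q → q_m = 114.9078.
Price p_m = 210.4 − 0.188·114.9078 = 188.7973; MC(q_m) = 98.25 + 0.6·114.9078 = 167.1947.
Competitive q* = 142.3223, so Δq = 27.4145; wedge = 188.7973 − 167.1947 = 21.6026.
DWL = ½ × 27.4145 × 21.6026 = $296.11 thousand.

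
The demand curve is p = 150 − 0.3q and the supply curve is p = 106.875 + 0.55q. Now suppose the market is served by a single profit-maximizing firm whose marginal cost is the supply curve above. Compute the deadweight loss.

Competitive equilibrium: 150 − 0.3q = 106.875 + 0.55q → q* = 50.7353, p* = 134.7794.
Marginal revenue: MR = 150 − 0.6q. Set MR = MC: 150 − 0.6q = 106.875 + 0.55q → q_m = 37.5.
Price p_m = 150 − 0.3·37.5 = 138.75; MC(q_m) = 106.875 + 0.55·37.5 = 127.5.
Competitive q* = 50.7353, so Δq = 13.2353; wedge = 138.75 − 127.5 = 11.25.
Deadweight loss = ½ × 13.2353 × 11.25 = 74.45.

74.45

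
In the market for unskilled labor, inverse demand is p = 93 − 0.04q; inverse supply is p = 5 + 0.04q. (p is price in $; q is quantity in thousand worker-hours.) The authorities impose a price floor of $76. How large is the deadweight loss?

Competitive equilibrium: 93 − 0.04q = 5 + 0.04q → q* = 1100, p* = 49.
At the floor p = 76, quantity demanded = (93 − 76)/0.04 = 425.
Sellers' marginal cost at q' = 425: 5 + 0.04·425 = 22.
Δq = 1100 − 425 = 675; wedge = 76 − 22 = 54.
Deadweight loss = ½ × 675 × 54 = $18225 thousand.

$18225 thousand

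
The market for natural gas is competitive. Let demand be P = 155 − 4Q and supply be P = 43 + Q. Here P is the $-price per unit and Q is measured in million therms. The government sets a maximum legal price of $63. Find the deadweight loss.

$14.40 million

Competitive equilibrium: 155 − 4Q = 43 + Q → Q* = 22.4, P* = 65.4.
At the ceiling P = 63, quantity supplied = (63 − 43)/1 = 20.
Willingness to pay at Q' = 20: 155 − 4·20 = 75.
ΔQ = 22.4 − 20 = 2.4; wedge = 75 − 63 = 12.
Deadweight loss = ½ × 2.4 × 12 = $14.40 million.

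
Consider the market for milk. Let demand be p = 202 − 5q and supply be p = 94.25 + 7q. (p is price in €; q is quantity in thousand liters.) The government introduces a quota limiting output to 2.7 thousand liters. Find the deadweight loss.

€236.57 thousand

Competitive equilibrium: 202 − 5q = 94.25 + 7q → q* = 8.9792, p* = 157.1042.
At q = 2.7: demand price = 202 − 5·2.7 = 188.5; supply price = 94.25 + 7·2.7 = 113.15.
Δq = 8.9792 − 2.7 = 6.2792; wedge = 188.5 − 113.15 = 75.35.
DWL = ½ × 6.2792 × 75.35 = €236.57 thousand.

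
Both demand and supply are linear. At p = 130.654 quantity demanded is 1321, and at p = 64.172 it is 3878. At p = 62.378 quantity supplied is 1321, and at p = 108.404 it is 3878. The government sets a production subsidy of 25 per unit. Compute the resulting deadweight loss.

Demand slope = (64.172 − 130.654)/(3878 − 1321) = −0.026, so p = 165 − 0.026q.
Supply slope = (108.404 − 62.378)/(3878 − 1321) = 0.018, so p = 38.6 + 0.018q.
Competitive equilibrium: 165 − 0.026q = 38.6 + 0.018q → q* = 2872.7273, p* = 90.3091.
The subsidy lowers effective supply by 25: p = 13.6 + 0.018q.
New quantity: 165 − 0.026q = 13.6 + 0.018q → q' = 3440.9091.
Overproduction Δq = 3440.9091 − 2872.7273 = 568.1818; wedge = subsidy = 25.
The triangle = ½ × 568.1818 × 25 = 7102.27.

7102.27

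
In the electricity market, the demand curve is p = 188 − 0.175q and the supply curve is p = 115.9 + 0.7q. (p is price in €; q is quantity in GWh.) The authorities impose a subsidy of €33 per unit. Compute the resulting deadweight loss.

€622.29

Competitive equilibrium: 188 − 0.175q = 115.9 + 0.7q → q* = 82.4, p* = 173.58.
The subsidy lowers effective supply by 33: p = 82.9 + 0.7q.
New quantity: 188 − 0.175q = 82.9 + 0.7q → q' = 120.1143.
Overproduction Δq = 120.1143 − 82.4 = 37.7143; wedge = subsidy = 33.
Deadweight loss = ½ × 37.7143 × 33 = €622.29.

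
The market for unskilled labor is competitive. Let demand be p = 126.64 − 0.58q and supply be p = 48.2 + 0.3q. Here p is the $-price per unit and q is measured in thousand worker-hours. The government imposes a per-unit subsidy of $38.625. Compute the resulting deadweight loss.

Competitive equilibrium: 126.64 − 0.58q = 48.2 + 0.3q → q* = 89.13636, p* = 74.94091.
The subsidy lowers effective supply by 38.625: p = 9.575 + 0.3q.
New quantity: 126.64 − 0.58q = 9.575 + 0.3q → q' = 133.02841.
Overproduction Δq = 133.02841 − 89.13636 = 43.89205; wedge = subsidy = 38.625.
DWL = ½ × 43.89205 × 38.625 = $847.67 thousand.

$847.67 thousand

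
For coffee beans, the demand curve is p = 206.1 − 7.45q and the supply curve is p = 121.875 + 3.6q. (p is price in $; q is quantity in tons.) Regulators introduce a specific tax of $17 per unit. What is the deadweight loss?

$13.08

Competitive equilibrium: 206.1 − 7.45q = 121.875 + 3.6q → q* = 7.6222, p* = 149.3148.
With the tax, the buyer price exceeds the seller price by 17: (206.1 − 7.45q) − (121.875 + 3.6q) = 17 → q' = 6.0837.
Δq = 7.6222 − 6.0837 = 1.5385; the wedge equals the tax, 17.
DWL = ½ × 1.5385 × 17 = $13.08.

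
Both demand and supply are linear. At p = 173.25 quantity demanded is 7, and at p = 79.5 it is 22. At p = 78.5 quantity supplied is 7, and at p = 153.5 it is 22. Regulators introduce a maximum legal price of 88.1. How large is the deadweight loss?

Demand slope = (79.5 − 173.25)/(22 − 7) = −6.25, so p = 217 − 6.25q.
Supply slope = (153.5 − 78.5)/(22 − 7) = 5, so p = 43.5 + 5q.
Competitive equilibrium: 217 − 6.25q = 43.5 + 5q → q* = 15.4222, p* = 120.6111.
At the ceiling p = 88.1, quantity supplied = (88.1 − 43.5)/5 = 8.92.
Willingness to pay at q' = 8.92: 217 − 6.25·8.92 = 161.25.
Δq = 15.4222 − 8.92 = 6.5022; wedge = 161.25 − 88.1 = 73.15.
The triangle = ½ × 6.5022 × 73.15 = 237.82.

237.82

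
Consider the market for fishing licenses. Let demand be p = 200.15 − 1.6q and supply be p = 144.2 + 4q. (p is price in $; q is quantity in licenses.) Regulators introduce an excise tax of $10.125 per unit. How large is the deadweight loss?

Competitive equilibrium: 200.15 − 1.6q = 144.2 + 4q → q* = 9.9911, p* = 184.1643.
With the tax, the buyer price exceeds the seller price by 10.125: (200.15 − 1.6q) − (144.2 + 4q) = 10.125 → q' = 8.183.
Δq = 9.9911 − 8.183 = 1.8081; the wedge equals the tax, 10.125.
DWL = ½ × 1.8081 × 10.125 = $9.15.

$9.15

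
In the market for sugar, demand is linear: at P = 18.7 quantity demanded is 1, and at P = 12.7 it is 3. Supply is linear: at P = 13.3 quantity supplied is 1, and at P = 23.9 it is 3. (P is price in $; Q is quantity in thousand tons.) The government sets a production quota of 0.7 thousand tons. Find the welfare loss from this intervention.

Demand slope = (12.7 − 18.7)/(3 − 1) = −3, so P = 21.7 − 3Q.
Supply slope = (23.9 − 13.3)/(3 − 1) = 5.3, so P = 8 + 5.3Q.
Competitive equilibrium: 21.7 − 3Q = 8 + 5.3Q → Q* = 1.6506, P* = 16.7482.
At Q = 0.7: demand price = 21.7 − 3·0.7 = 19.6; supply price = 8 + 5.3·0.7 = 11.71.
ΔQ = 1.6506 − 0.7 = 0.9506; wedge = 19.6 − 11.71 = 7.89.
Welfare loss = ½ × 0.9506 × 7.89 = $3.75 thousand.

$3.75 thousand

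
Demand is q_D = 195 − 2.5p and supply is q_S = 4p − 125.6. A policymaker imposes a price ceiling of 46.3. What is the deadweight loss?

In inverse form: demand p = 78 − 0.4q, supply p = 31.4 + 0.25q.
Competitive equilibrium: 78 − 0.4q = 31.4 + 0.25q → q* = 71.6923, p* = 49.3231.
At the ceiling p = 46.3, quantity supplied = (46.3 − 31.4)/0.25 = 59.6.
Willingness to pay at q' = 59.6: 78 − 0.4·59.6 = 54.16.
Δq = 71.6923 − 59.6 = 12.0923; wedge = 54.16 − 46.3 = 7.86.
The triangle = ½ × 12.0923 × 7.86 = 47.52.

47.52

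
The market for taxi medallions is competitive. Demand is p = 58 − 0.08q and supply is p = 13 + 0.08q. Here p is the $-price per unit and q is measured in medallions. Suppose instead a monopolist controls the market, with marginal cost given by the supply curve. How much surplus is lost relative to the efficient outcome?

$703.125

Competitive equilibrium: 58 − 0.08q = 13 + 0.08q → q* = 281.25, p* = 35.5.
Marginal revenue: MR = 58 − 0.16q. Set MR = MC: 58 − 0.16q = 13 + 0.08q → q_m = 187.5.
Price p_m = 58 − 0.08·187.5 = 43; MC(q_m) = 13 + 0.08·187.5 = 28.
Competitive q* = 281.25, so Δq = 93.75; wedge = 43 − 28 = 15.
Deadweight loss = ½ × 93.75 × 15 = $703.125.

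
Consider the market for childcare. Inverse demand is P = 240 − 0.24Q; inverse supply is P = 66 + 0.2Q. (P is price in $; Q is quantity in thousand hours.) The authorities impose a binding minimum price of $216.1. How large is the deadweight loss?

$19258.75 thousand

Competitive equilibrium: 240 − 0.24Q = 66 + 0.2Q → Q* = 395.45455, P* = 145.09091.
At the floor P = 216.1, quantity demanded = (240 − 216.1)/0.24 = 99.58333.
Sellers' marginal cost at Q' = 99.58333: 66 + 0.2·99.58333 = 85.91667.
ΔQ = 395.45455 − 99.58333 = 295.87122; wedge = 216.1 − 85.91667 = 130.18333.
DWL = ½ × 295.87122 × 130.18333 = $19258.75 thousand.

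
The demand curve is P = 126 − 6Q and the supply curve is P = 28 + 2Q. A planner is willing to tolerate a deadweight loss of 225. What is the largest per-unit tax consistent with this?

Competitive equilibrium: 126 − 6Q = 28 + 2Q → Q* = 12.25, P* = 52.5.
A tax t gives ΔQ = t/8 and wedge t, so DWL = t²/16.
t²/16 = 225 → t² = 3600 → t = 60.

60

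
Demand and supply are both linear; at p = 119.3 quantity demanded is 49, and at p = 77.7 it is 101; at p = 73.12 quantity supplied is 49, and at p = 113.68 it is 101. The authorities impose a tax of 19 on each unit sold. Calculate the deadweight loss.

114.24

Demand slope = (77.7 − 119.3)/(101 − 49) = −0.8, so p = 158.5 − 0.8q.
Supply slope = (113.68 − 73.12)/(101 − 49) = 0.78, so p = 34.9 + 0.78q.
Competitive equilibrium: 158.5 − 0.8q = 34.9 + 0.78q → q* = 78.2278, p* = 95.9177.
With the tax, the buyer price exceeds the seller price by 19: (158.5 − 0.8q) − (34.9 + 0.78q) = 19 → q' = 66.2025.
Δq = 78.2278 − 66.2025 = 12.0253; the wedge equals the tax, 19.
DWL = ½ × 12.0253 × 19 = 114.24.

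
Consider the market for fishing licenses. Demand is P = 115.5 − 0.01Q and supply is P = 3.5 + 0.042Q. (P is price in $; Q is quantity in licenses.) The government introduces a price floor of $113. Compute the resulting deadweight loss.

$94240.38

Competitive equilibrium: 115.5 − 0.01Q = 3.5 + 0.042Q → Q* = 2153.84615, P* = 93.96154.
At the floor P = 113, quantity demanded = (115.5 − 113)/0.01 = 250.
Sellers' marginal cost at Q' = 250: 3.5 + 0.042·250 = 14.
ΔQ = 2153.84615 − 250 = 1903.84615; wedge = 113 − 14 = 99.
Welfare loss = ½ × 1903.84615 × 99 = $94240.38.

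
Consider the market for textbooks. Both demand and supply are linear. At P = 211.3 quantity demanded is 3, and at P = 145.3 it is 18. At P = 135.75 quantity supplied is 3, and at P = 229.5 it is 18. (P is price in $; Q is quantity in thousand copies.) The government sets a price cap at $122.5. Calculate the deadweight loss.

Demand slope = (145.3 − 211.3)/(18 − 3) = −4.4, so P = 224.5 − 4.4Q.
Supply slope = (229.5 − 135.75)/(18 − 3) = 6.25, so P = 117 + 6.25Q.
Competitive equilibrium: 224.5 − 4.4Q = 117 + 6.25Q → Q* = 10.0939, P* = 180.0869.
At the ceiling P = 122.5, quantity supplied = (122.5 − 117)/6.25 = 0.88.
Willingness to pay at Q' = 0.88: 224.5 − 4.4·0.88 = 220.628.
ΔQ = 10.0939 − 0.88 = 9.2139; wedge = 220.628 − 122.5 = 98.128.
DWL = ½ × 9.2139 × 98.128 = $452.07 thousand.

$452.07 thousand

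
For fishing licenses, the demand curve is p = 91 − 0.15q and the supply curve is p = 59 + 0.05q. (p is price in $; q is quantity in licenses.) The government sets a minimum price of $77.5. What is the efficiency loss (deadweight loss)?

Competitive equilibrium: 91 − 0.15q = 59 + 0.05q → q* = 160, p* = 67.
At the floor p = 77.5, quantity demanded = (91 − 77.5)/0.15 = 90.
Sellers' marginal cost at q' = 90: 59 + 0.05·90 = 63.5.
Δq = 160 − 90 = 70; wedge = 77.5 − 63.5 = 14.
Deadweight loss = ½ × 70 × 14 = $490.

$490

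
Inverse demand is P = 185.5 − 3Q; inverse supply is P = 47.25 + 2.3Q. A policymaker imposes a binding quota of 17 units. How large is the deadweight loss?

218.72

Competitive equilibrium: 185.5 − 3Q = 47.25 + 2.3Q → Q* = 26.0849, P* = 107.2453.
At Q = 17: demand price = 185.5 − 3·17 = 134.5; supply price = 47.25 + 2.3·17 = 86.35.
ΔQ = 26.0849 − 17 = 9.0849; wedge = 134.5 − 86.35 = 48.15.
Deadweight loss = ½ × 9.0849 × 48.15 = 218.72.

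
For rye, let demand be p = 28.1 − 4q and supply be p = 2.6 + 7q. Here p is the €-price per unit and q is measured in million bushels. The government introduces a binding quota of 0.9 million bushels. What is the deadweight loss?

Competitive equilibrium: 28.1 − 4q = 2.6 + 7q → q* = 2.3182, p* = 18.8273.
At q = 0.9: demand price = 28.1 − 4·0.9 = 24.5; supply price = 2.6 + 7·0.9 = 8.9.
Δq = 2.3182 − 0.9 = 1.4182; wedge = 24.5 − 8.9 = 15.6.
Welfare loss = ½ × 1.4182 × 15.6 = €11.06 million.

€11.06 million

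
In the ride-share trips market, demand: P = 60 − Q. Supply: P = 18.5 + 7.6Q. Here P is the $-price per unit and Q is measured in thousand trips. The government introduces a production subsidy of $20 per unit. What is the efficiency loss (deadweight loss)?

$23.26 thousand

Competitive equilibrium: 60 − Q = 18.5 + 7.6Q → Q* = 4.8256, P* = 55.1744.
The subsidy lowers effective supply by 20: P = 7.6Q − 1.5.
New quantity: 60 − Q = 7.6Q − 1.5 → Q' = 7.1512.
Overproduction ΔQ = 7.1512 − 4.8256 = 2.3256; wedge = subsidy = 20.
Deadweight loss = ½ × 2.3256 × 20 = $23.26 thousand.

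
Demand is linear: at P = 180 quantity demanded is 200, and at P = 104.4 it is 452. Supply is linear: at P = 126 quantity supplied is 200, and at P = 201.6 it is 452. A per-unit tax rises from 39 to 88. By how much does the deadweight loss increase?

5185.83

Demand slope = (104.4 − 180)/(452 − 200) = −0.3, so P = 240 − 0.3Q.
Supply slope = (201.6 − 126)/(452 − 200) = 0.3, so P = 66 + 0.3Q.
Competitive equilibrium: 240 − 0.3Q = 66 + 0.3Q → Q* = 290, P* = 153.
For a per-unit tax t: ΔQ = t/0.6, so DWL = ½·t·(t/0.6) = t²/1.2.
At t = 39: DWL = 1267.5. At t = 88: DWL = 6453.333.
Increase = 6453.333 − 1267.5 = 5185.83.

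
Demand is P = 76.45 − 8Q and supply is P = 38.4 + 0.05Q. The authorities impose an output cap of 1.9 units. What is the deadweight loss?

32.16

Competitive equilibrium: 76.45 − 8Q = 38.4 + 0.05Q → Q* = 4.7267, P* = 38.6363.
At Q = 1.9: demand price = 76.45 − 8·1.9 = 61.25; supply price = 38.4 + 0.05·1.9 = 38.495.
ΔQ = 4.7267 − 1.9 = 2.8267; wedge = 61.25 − 38.495 = 22.755.
Deadweight loss = ½ × 2.8267 × 22.755 = 32.16.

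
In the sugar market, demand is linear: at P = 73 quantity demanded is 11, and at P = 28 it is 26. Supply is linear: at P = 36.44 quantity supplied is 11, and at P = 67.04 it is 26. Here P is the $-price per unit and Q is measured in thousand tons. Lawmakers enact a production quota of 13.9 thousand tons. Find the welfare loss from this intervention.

Demand slope = (28 − 73)/(26 − 11) = −3, so P = 106 − 3Q.
Supply slope = (67.04 − 36.44)/(26 − 11) = 2.04, so P = 14 + 2.04Q.
Competitive equilibrium: 106 − 3Q = 14 + 2.04Q → Q* = 18.254, P* = 51.2381.
At Q = 13.9: demand price = 106 − 3·13.9 = 64.3; supply price = 14 + 2.04·13.9 = 42.356.
ΔQ = 18.254 − 13.9 = 4.354; wedge = 64.3 − 42.356 = 21.944.
DWL = ½ × 4.354 × 21.944 = $47.77 thousand.

$47.77 thousand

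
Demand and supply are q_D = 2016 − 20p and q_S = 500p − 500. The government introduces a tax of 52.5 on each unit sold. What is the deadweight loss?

In inverse form: demand p = 100.8 − 0.05q, supply p = 1 + 0.002q.
Competitive equilibrium: 100.8 − 0.05q = 1 + 0.002q → q* = 1919.2308, p* = 4.8385.
With the tax, the buyer price exceeds the seller price by 52.5: (100.8 − 0.05q) − (1 + 0.002q) = 52.5 → q' = 909.6154.
Δq = 1919.2308 − 909.6154 = 1009.6154; the wedge equals the tax, 52.5.
The triangle = ½ × 1009.6154 × 52.5 = 26502.40.

26502.40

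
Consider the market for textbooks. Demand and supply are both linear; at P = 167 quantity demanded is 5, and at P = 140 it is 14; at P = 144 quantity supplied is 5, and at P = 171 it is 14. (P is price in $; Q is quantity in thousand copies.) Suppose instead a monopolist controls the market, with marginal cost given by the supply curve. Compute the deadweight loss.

Demand slope = (140 − 167)/(14 − 5) = −3, so P = 182 − 3Q.
Supply slope = (171 − 144)/(14 − 5) = 3, so P = 129 + 3Q.
Competitive equilibrium: 182 − 3Q = 129 + 3Q → Q* = 8.8333, P* = 155.5.
Marginal revenue: MR = 182 − 6Q. Set MR = MC: 182 − 6Q = 129 + 3Q → Q_m = 5.8889.
Price P_m = 182 − 3·5.8889 = 164.3333; MC(Q_m) = 129 + 3·5.8889 = 146.6667.
Competitive Q* = 8.8333, so ΔQ = 2.9444; wedge = 164.3333 − 146.6667 = 17.6666.
The triangle = ½ × 2.9444 × 17.6666 = $26.01 thousand.

$26.01 thousand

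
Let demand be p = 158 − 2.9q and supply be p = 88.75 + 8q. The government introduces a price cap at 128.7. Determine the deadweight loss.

Competitive equilibrium: 158 − 2.9q = 88.75 + 8q → q* = 6.3532, p* = 139.5757.
At the ceiling p = 128.7, quantity supplied = (128.7 − 88.75)/8 = 4.9938.
Willingness to pay at q' = 4.9938: 158 − 2.9·4.9938 = 143.518.
Δq = 6.3532 − 4.9938 = 1.3594; wedge = 143.518 − 128.7 = 14.818.
Deadweight loss = ½ × 1.3594 × 14.818 = 10.07.

10.07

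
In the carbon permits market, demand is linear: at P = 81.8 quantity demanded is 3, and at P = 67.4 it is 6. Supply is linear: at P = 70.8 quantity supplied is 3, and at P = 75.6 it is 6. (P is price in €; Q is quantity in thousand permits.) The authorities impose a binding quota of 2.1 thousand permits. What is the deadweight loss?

Demand slope = (67.4 − 81.8)/(6 − 3) = −4.8, so P = 96.2 − 4.8Q.
Supply slope = (75.6 − 70.8)/(6 − 3) = 1.6, so P = 66 + 1.6Q.
Competitive equilibrium: 96.2 − 4.8Q = 66 + 1.6Q → Q* = 4.7188, P* = 73.55.
At Q = 2.1: demand price = 96.2 − 4.8·2.1 = 86.12; supply price = 66 + 1.6·2.1 = 69.36.
ΔQ = 4.7188 − 2.1 = 2.6188; wedge = 86.12 − 69.36 = 16.76.
The triangle = ½ × 2.6188 × 16.76 = €21.95 thousand.

€21.95 thousand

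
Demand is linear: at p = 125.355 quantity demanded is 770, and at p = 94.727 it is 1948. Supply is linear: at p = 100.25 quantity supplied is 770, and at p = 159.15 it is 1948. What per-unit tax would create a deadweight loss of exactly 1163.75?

13.3

Demand slope = (94.727 − 125.355)/(1948 − 770) = −0.026, so p = 145.375 − 0.026q.
Supply slope = (159.15 − 100.25)/(1948 − 770) = 0.05, so p = 61.75 + 0.05q.
Competitive equilibrium: 145.375 − 0.026q = 61.75 + 0.05q → q* = 1100.3289, p* = 116.7664.
A tax t gives Δq = t/0.076 and wedge t, so DWL = t²/0.152.
t²/0.152 = 1163.75 → t² = 176.89 → t = 13.3.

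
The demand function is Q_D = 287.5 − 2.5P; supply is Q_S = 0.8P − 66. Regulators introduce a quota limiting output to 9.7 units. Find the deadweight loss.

82.45

In inverse form: demand P = 115 − 0.4Q, supply P = 82.5 + 1.25Q.
Competitive equilibrium: 115 − 0.4Q = 82.5 + 1.25Q → Q* = 19.697, P* = 107.1212.
At Q = 9.7: demand price = 115 − 0.4·9.7 = 111.12; supply price = 82.5 + 1.25·9.7 = 94.625.
ΔQ = 19.697 − 9.7 = 9.997; wedge = 111.12 − 94.625 = 16.495.
DWL = ½ × 9.997 × 16.495 = 82.45.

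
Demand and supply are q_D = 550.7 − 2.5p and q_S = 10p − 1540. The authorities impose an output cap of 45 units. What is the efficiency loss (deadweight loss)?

In inverse form: demand p = 220.28 − 0.4q, supply p = 154 + 0.1q.
Competitive equilibrium: 220.28 − 0.4q = 154 + 0.1q → q* = 132.56, p* = 167.256.
At q = 45: demand price = 220.28 − 0.4·45 = 202.28; supply price = 154 + 0.1·45 = 158.5.
Δq = 132.56 − 45 = 87.56; wedge = 202.28 − 158.5 = 43.78.
Deadweight loss = ½ × 87.56 × 43.78 = 1916.69.

1916.69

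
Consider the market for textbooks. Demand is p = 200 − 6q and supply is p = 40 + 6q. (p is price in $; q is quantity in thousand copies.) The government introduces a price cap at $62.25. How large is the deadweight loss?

$555.84 thousand

Competitive equilibrium: 200 − 6q = 40 + 6q → q* = 13.3333, p* = 120.
At the ceiling p = 62.25, quantity supplied = (62.25 − 40)/6 = 3.7083.
Willingness to pay at q' = 3.7083: 200 − 6·3.7083 = 177.7502.
Δq = 13.3333 − 3.7083 = 9.625; wedge = 177.7502 − 62.25 = 115.5002.
The triangle = ½ × 9.625 × 115.5002 = $555.84 thousand.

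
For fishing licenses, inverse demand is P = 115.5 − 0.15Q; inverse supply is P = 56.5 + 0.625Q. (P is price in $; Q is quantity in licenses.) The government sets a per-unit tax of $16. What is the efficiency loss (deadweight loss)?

$165.16

Competitive equilibrium: 115.5 − 0.15Q = 56.5 + 0.625Q → Q* = 76.129, P* = 104.0806.
With the tax, the buyer price exceeds the seller price by 16: (115.5 − 0.15Q) − (56.5 + 0.625Q) = 16 → Q' = 55.4839.
ΔQ = 76.129 − 55.4839 = 20.6451; the wedge equals the tax, 16.
Welfare loss = ½ × 20.6451 × 16 = $165.16.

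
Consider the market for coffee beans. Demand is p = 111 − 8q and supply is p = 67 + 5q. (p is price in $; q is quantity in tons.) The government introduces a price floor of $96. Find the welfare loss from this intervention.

$14.81

Competitive equilibrium: 111 − 8q = 67 + 5q → q* = 3.3846, p* = 83.9231.
At the floor p = 96, quantity demanded = (111 − 96)/8 = 1.875.
Sellers' marginal cost at q' = 1.875: 67 + 5·1.875 = 76.375.
Δq = 3.3846 − 1.875 = 1.5096; wedge = 96 − 76.375 = 19.625.
DWL = ½ × 1.5096 × 19.625 = $14.81.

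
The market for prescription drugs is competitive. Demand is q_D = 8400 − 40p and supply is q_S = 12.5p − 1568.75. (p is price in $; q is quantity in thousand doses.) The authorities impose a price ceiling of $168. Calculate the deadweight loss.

In inverse form: demand p = 210 − 0.025q, supply p = 125.5 + 0.08q.
Competitive equilibrium: 210 − 0.025q = 125.5 + 0.08q → q* = 804.7619, p* = 189.88095.
At the ceiling p = 168, quantity supplied = (168 − 125.5)/0.08 = 531.25.
Willingness to pay at q' = 531.25: 210 − 0.025·531.25 = 196.71875.
Δq = 804.7619 − 531.25 = 273.5119; wedge = 196.71875 − 168 = 28.71875.
Deadweight loss = ½ × 273.5119 × 28.71875 = $3927.46 thousand.

$3927.46 thousand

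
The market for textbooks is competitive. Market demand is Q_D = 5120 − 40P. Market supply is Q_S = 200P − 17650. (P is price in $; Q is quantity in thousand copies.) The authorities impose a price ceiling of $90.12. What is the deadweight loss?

In inverse form: demand P = 128 − 0.025Q, supply P = 88.25 + 0.005Q.
Competitive equilibrium: 128 − 0.025Q = 88.25 + 0.005Q → Q* = 1325, P* = 94.875.
At the ceiling P = 90.12, quantity supplied = (90.12 − 88.25)/0.005 = 374.
Willingness to pay at Q' = 374: 128 − 0.025·374 = 118.65.
ΔQ = 1325 − 374 = 951; wedge = 118.65 − 90.12 = 28.53.
Deadweight loss = ½ × 951 × 28.53 = $13566.015 thousand.

$13566.015 thousand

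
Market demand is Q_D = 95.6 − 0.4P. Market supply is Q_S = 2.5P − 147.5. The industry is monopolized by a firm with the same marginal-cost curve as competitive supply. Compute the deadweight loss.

1197.32

In inverse form: demand P = 239 − 2.5Q, supply P = 59 + 0.4Q.
Competitive equilibrium: 239 − 2.5Q = 59 + 0.4Q → Q* = 62.069, P* = 83.8276.
Marginal revenue: MR = 239 − 5Q. Set MR = MC: 239 − 5Q = 59 + 0.4Q → Q_m = 33.3333.
Price P_m = 239 − 2.5·33.3333 = 155.6668; MC(Q_m) = 59 + 0.4·33.3333 = 72.3333.
Competitive Q* = 62.069, so ΔQ = 28.7357; wedge = 155.6668 − 72.3333 = 83.3335.
The triangle = ½ × 28.7357 × 83.3335 = 1197.32.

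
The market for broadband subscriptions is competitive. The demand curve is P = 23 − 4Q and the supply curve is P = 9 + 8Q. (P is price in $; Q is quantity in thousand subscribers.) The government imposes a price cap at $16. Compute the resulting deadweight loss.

Competitive equilibrium: 23 − 4Q = 9 + 8Q → Q* = 1.1667, P* = 18.3333.
At the ceiling P = 16, quantity supplied = (16 − 9)/8 = 0.875.
Willingness to pay at Q' = 0.875: 23 − 4·0.875 = 19.5.
ΔQ = 1.1667 − 0.875 = 0.2917; wedge = 19.5 − 16 = 3.5.
Deadweight loss = ½ × 0.2917 × 3.5 = $0.51 thousand.

$0.51 thousand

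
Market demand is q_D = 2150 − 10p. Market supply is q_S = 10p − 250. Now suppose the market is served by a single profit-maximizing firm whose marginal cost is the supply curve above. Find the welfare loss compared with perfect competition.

10027.78

In inverse form: demand p = 215 − 0.1q, supply p = 25 + 0.1q.
Competitive equilibrium: 215 − 0.1q = 25 + 0.1q → q* = 950, p* = 120.
Marginal revenue: MR = 215 − 0.2q. Set MR = MC: 215 − 0.2q = 25 + 0.1q → q_m = 633.33333.
Price p_m = 215 − 0.1·633.33333 = 151.66667; MC(q_m) = 25 + 0.1·633.33333 = 88.33333.
Competitive q* = 950, so Δq = 316.66667; wedge = 151.66667 − 88.33333 = 63.33334.
Deadweight loss = ½ × 316.66667 × 63.33334 = 10027.78.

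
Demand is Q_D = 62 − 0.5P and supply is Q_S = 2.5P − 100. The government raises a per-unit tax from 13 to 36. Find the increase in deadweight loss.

234.79

In inverse form: demand P = 124 − 2Q, supply P = 40 + 0.4Q.
Competitive equilibrium: 124 − 2Q = 40 + 0.4Q → Q* = 35, P* = 54.
For a per-unit tax t: ΔQ = t/2.4, so DWL = ½·t·(t/2.4) = t²/4.8.
At t = 13: DWL = 35.208. At t = 36: DWL = 270.
Increase = 270 − 35.208 = 234.79.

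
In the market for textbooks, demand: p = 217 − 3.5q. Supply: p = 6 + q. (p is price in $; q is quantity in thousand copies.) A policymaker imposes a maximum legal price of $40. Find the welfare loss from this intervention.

$373.78 thousand

Competitive equilibrium: 217 − 3.5q = 6 + q → q* = 46.8889, p* = 52.8889.
At the ceiling p = 40, quantity supplied = (40 − 6)/1 = 34.
Willingness to pay at q' = 34: 217 − 3.5·34 = 98.
Δq = 46.8889 − 34 = 12.8889; wedge = 98 − 40 = 58.
The triangle = ½ × 12.8889 × 58 = $373.78 thousand.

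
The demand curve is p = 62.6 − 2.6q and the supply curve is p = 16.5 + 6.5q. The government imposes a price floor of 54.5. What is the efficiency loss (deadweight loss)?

17.31

Competitive equilibrium: 62.6 − 2.6q = 16.5 + 6.5q → q* = 5.0659, p* = 49.4286.
At the floor p = 54.5, quantity demanded = (62.6 − 54.5)/2.6 = 3.1154.
Sellers' marginal cost at q' = 3.1154: 16.5 + 6.5·3.1154 = 36.7501.
Δq = 5.0659 − 3.1154 = 1.9505; wedge = 54.5 − 36.7501 = 17.7499.
Deadweight loss = ½ × 1.9505 × 17.7499 = 17.31.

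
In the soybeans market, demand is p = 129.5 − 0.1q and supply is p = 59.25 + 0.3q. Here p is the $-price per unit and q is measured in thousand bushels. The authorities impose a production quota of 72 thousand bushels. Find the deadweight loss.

Competitive equilibrium: 129.5 − 0.1q = 59.25 + 0.3q → q* = 175.625, p* = 111.9375.
At q = 72: demand price = 129.5 − 0.1·72 = 122.3; supply price = 59.25 + 0.3·72 = 80.85.
Δq = 175.625 − 72 = 103.625; wedge = 122.3 − 80.85 = 41.45.
DWL = ½ × 103.625 × 41.45 = $2147.63 thousand.

$2147.63 thousand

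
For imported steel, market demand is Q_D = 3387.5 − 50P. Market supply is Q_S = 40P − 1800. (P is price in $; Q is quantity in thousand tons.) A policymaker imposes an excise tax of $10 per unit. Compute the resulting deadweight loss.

In inverse form: demand P = 67.75 − 0.02Q, supply P = 45 + 0.025Q.
Competitive equilibrium: 67.75 − 0.02Q = 45 + 0.025Q → Q* = 505.5556, P* = 57.6389.
With the tax, the buyer price exceeds the seller price by 10: (67.75 − 0.02Q) − (45 + 0.025Q) = 10 → Q' = 283.3333.
ΔQ = 505.5556 − 283.3333 = 222.2223; the wedge equals the tax, 10.
Welfare loss = ½ × 222.2223 × 10 = $1111.11 thousand.

$1111.11 thousand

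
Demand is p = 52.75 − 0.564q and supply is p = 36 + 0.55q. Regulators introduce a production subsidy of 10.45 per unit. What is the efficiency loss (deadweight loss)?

Competitive equilibrium: 52.75 − 0.564q = 36 + 0.55q → q* = 15.0359, p* = 44.2697.
The subsidy lowers effective supply by 10.45: p = 25.55 + 0.55q.
New quantity: 52.75 − 0.564q = 25.55 + 0.55q → q' = 24.4165.
Overproduction Δq = 24.4165 − 15.0359 = 9.3806; wedge = subsidy = 10.45.
Welfare loss = ½ × 9.3806 × 10.45 = 49.01.

49.01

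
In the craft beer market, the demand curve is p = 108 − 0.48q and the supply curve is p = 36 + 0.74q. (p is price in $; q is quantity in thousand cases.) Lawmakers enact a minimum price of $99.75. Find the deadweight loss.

$1067.29 thousand

Competitive equilibrium: 108 − 0.48q = 36 + 0.74q → q* = 59.0164, p* = 79.6721.
At the floor p = 99.75, quantity demanded = (108 − 99.75)/0.48 = 17.1875.
Sellers' marginal cost at q' = 17.1875: 36 + 0.74·17.1875 = 48.7188.
Δq = 59.0164 − 17.1875 = 41.8289; wedge = 99.75 − 48.7188 = 51.0312.
The triangle = ½ × 41.8289 × 51.0312 = $1067.29 thousand.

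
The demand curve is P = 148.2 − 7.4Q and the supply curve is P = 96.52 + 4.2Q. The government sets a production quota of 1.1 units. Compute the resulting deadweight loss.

65.29

Competitive equilibrium: 148.2 − 7.4Q = 96.52 + 4.2Q → Q* = 4.4552, P* = 115.2317.
At Q = 1.1: demand price = 148.2 − 7.4·1.1 = 140.06; supply price = 96.52 + 4.2·1.1 = 101.14.
ΔQ = 4.4552 − 1.1 = 3.3552; wedge = 140.06 − 101.14 = 38.92.
Deadweight loss = ½ × 3.3552 × 38.92 = 65.29.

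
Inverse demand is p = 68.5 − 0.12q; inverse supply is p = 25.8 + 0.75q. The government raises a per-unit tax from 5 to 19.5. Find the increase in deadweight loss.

204.17

Competitive equilibrium: 68.5 − 0.12q = 25.8 + 0.75q → q* = 49.0805, p* = 62.6103.
For a per-unit tax t: Δq = t/0.87, so DWL = ½·t·(t/0.87) = t²/1.74.
At t = 5: DWL = 14.368. At t = 19.5: DWL = 218.534.
Increase = 218.534 − 14.368 = 204.17.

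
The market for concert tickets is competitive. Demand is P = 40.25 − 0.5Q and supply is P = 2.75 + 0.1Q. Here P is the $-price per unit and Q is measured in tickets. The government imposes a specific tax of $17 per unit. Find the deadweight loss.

$240.83

Competitive equilibrium: 40.25 − 0.5Q = 2.75 + 0.1Q → Q* = 62.5, P* = 9.
With the tax, the buyer price exceeds the seller price by 17: (40.25 − 0.5Q) − (2.75 + 0.1Q) = 17 → Q' = 34.1667.
ΔQ = 62.5 − 34.1667 = 28.3333; the wedge equals the tax, 17.
DWL = ½ × 28.3333 × 17 = $240.83.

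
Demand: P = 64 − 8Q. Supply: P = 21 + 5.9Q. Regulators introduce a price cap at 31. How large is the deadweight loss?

Competitive equilibrium: 64 − 8Q = 21 + 5.9Q → Q* = 3.0935, P* = 39.2518.
At the ceiling P = 31, quantity supplied = (31 − 21)/5.9 = 1.6949.
Willingness to pay at Q' = 1.6949: 64 − 8·1.6949 = 50.4408.
ΔQ = 3.0935 − 1.6949 = 1.3986; wedge = 50.4408 − 31 = 19.4408.
Welfare loss = ½ × 1.3986 × 19.4408 = 13.59.

13.59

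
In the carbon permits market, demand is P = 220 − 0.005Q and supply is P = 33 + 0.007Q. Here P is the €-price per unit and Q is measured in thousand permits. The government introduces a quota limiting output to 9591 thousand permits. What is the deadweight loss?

Competitive equilibrium: 220 − 0.005Q = 33 + 0.007Q → Q* = 15583.3333, P* = 142.0833.
At Q = 9591: demand price = 220 − 0.005·9591 = 172.045; supply price = 33 + 0.007·9591 = 100.137.
ΔQ = 15583.3333 − 9591 = 5992.3333; wedge = 172.045 − 100.137 = 71.908.
DWL = ½ × 5992.3333 × 71.908 = €215448.35 thousand.

€215448.35 thousand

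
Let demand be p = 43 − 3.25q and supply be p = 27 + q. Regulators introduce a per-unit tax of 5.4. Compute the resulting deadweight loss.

Competitive equilibrium: 43 − 3.25q = 27 + q → q* = 3.7647, p* = 30.7647.
With the tax, the buyer price exceeds the seller price by 5.4: (43 − 3.25q) − (27 + q) = 5.4 → q' = 2.4941.
Δq = 3.7647 − 2.4941 = 1.2706; the wedge equals the tax, 5.4.
The triangle = ½ × 1.2706 × 5.4 = 3.43.

3.43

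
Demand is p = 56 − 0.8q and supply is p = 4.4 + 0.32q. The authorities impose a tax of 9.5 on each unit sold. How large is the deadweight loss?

Competitive equilibrium: 56 − 0.8q = 4.4 + 0.32q → q* = 46.0714, p* = 19.1429.
With the tax, the buyer price exceeds the seller price by 9.5: (56 − 0.8q) − (4.4 + 0.32q) = 9.5 → q' = 37.5893.
Δq = 46.0714 − 37.5893 = 8.4821; the wedge equals the tax, 9.5.
DWL = ½ × 8.4821 × 9.5 = 40.29.

40.29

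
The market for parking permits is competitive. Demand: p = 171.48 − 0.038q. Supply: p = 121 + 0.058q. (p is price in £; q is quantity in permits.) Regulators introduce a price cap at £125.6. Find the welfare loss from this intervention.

Competitive equilibrium: 171.48 − 0.038q = 121 + 0.058q → q* = 525.8333, p* = 151.4983.
At the ceiling p = 125.6, quantity supplied = (125.6 − 121)/0.058 = 79.3103.
Willingness to pay at q' = 79.3103: 171.48 − 0.038·79.3103 = 168.4662.
Δq = 525.8333 − 79.3103 = 446.523; wedge = 168.4662 − 125.6 = 42.8662.
Welfare loss = ½ × 446.523 × 42.8662 = £9570.37.

£9570.37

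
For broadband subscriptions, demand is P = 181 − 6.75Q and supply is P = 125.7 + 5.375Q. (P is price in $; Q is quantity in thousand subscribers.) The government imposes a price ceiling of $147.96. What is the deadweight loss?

$1.07 thousand

Competitive equilibrium: 181 − 6.75Q = 125.7 + 5.375Q → Q* = 4.5608, P* = 150.2144.
At the ceiling P = 147.96, quantity supplied = (147.96 − 125.7)/5.375 = 4.1414.
Willingness to pay at Q' = 4.1414: 181 − 6.75·4.1414 = 153.0456.
ΔQ = 4.5608 − 4.1414 = 0.4194; wedge = 153.0456 − 147.96 = 5.0856.
DWL = ½ × 0.4194 × 5.0856 = $1.07 thousand.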